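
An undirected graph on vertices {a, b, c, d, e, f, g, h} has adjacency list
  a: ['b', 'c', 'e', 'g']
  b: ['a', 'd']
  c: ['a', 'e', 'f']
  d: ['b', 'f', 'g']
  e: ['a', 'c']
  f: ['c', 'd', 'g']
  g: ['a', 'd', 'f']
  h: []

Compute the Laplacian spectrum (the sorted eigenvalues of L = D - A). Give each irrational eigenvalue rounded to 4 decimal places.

[0, 0, 1.2143, 1.8542, 3.2181, 3.5453, 4.6004, 5.5675]

Each diagonal entry of L is the vertex degree and each off-diagonal entry is -1 where an edge is present, 0 otherwise; in the order [a, b, c, d, e, f, g, h] the diagonal is [4, 2, 3, 3, 2, 3, 3, 0]. Since every row of L sums to 0, the all-ones vector is in the kernel and 0 is an eigenvalue. The 2 zero eigenvalues correspond to the 2 connected components.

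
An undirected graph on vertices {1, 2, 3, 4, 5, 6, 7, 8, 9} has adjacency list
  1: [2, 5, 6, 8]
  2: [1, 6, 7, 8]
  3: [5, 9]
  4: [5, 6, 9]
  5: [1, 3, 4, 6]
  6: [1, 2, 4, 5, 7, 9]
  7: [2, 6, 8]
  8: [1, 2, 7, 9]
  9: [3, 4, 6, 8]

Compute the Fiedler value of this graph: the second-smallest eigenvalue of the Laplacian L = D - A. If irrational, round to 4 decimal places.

Each diagonal entry of L is the vertex degree and each off-diagonal entry is -1 where an edge is present, 0 otherwise; in the order [1, 2, 3, 4, 5, 6, 7, 8, 9] the diagonal is [4, 4, 2, 3, 4, 6, 3, 4, 4]. The sorted Laplacian eigenvalues are [0, 1.3346, 2.4079, 3.1689, 3.6743, 4.8564, 5.3051, 5.8103, 7.4425]; the algebraic connectivity is the second entry, 1.3346. By the matrix-tree theorem the graph has (1/9) * product of the nonzero eigenvalues = 4632 spanning trees.

1.3346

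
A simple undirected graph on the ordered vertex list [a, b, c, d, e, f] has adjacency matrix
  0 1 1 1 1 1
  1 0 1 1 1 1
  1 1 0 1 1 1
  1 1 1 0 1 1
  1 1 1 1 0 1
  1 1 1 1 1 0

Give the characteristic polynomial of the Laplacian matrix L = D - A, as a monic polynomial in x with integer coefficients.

Each diagonal entry of L is the vertex degree and each off-diagonal entry is -1 where an edge is present, 0 otherwise; in the order [a, b, c, d, e, f] the diagonal is [5, 5, 5, 5, 5, 5]. L has integer entries, so p(x) = det(xI - L) has integer coefficients. Expanding the determinant yields x^6 - 30x^5 + 360x^4 - 2160x^3 + 6480x^2 - 7776x. The constant term is 0 because L is singular (the all-ones vector lies in its kernel). By the matrix-tree theorem the graph has (1/6) * product of the nonzero eigenvalues = 1296 spanning trees. There is one zero in the spectrum, matching the 1 component.

x^6 - 30x^5 + 360x^4 - 2160x^3 + 6480x^2 - 7776x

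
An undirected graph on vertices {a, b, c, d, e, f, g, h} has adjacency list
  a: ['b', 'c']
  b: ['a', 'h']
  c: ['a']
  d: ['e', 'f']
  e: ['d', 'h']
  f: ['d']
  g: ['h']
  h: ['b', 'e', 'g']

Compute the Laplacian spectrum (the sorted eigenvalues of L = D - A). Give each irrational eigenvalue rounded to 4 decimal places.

[0, 0.1981, 0.4915, 1.3204, 1.5550, 2.8258, 3.2470, 4.3623]

Reading degrees in the order [a, b, c, d, e, f, g, h] gives [2, 2, 1, 2, 2, 1, 1, 3]; set D = diag(2, 2, 1, 2, 2, 1, 1, 3) and form L = D - A. L is symmetric positive semidefinite, so every eigenvalue is real and nonnegative.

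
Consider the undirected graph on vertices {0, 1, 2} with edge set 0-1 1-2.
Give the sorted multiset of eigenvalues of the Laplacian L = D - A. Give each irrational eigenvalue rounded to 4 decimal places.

Reading degrees in the order [0, 1, 2] gives [1, 2, 1]; set D = diag(1, 2, 1) and form L = D - A. Diagonalising L (or applying a numerical eigensolver to the 3x3 matrix) gives the spectrum above. By the matrix-tree theorem the graph has (1/3) * product of the nonzero eigenvalues = 1 spanning tree. The eigenvalues sum to 4, which equals trace(L) = 2|E|.

[0, 1, 3]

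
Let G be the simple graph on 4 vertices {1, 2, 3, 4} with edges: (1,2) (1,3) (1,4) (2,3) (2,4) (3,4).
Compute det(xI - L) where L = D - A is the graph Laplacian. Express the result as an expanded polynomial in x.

Reading degrees in the order [1, 2, 3, 4] gives [3, 3, 3, 3]; set D = diag(3, 3, 3, 3) and form L = D - A. L has integer entries, so p(x) = det(xI - L) has integer coefficients. Expanding the determinant yields x^4 - 12x^3 + 48x^2 - 64x. The constant term is 0 because L is singular (the all-ones vector lies in its kernel). There is one zero in the spectrum, matching the 1 component.

x^4 - 12x^3 + 48x^2 - 64x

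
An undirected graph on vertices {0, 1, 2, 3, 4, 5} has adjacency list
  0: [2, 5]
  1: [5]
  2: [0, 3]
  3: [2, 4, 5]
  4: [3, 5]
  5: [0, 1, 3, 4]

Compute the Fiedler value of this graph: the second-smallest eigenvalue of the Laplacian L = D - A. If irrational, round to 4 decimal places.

0.8817

Reading degrees in the order [0, 1, 2, 3, 4, 5] gives [2, 1, 2, 3, 2, 4]; set D = diag(2, 1, 2, 3, 2, 4) and form L = D - A. The sorted Laplacian eigenvalues are [0, 0.8817, 1.4506, 2.5341, 3.8647, 5.2688]; the algebraic connectivity is the second entry, 0.8817. There is one zero in the spectrum, matching the 1 component. The largest eigenvalue, 5.2688, is at most the vertex count 6.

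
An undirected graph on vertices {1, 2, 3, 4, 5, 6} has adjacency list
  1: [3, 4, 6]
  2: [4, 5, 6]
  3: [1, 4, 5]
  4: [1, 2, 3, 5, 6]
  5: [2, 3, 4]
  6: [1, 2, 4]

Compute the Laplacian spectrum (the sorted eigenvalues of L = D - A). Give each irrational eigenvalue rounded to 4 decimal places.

Reading degrees in the order [1, 2, 3, 4, 5, 6] gives [3, 3, 3, 5, 3, 3]; set D = diag(3, 3, 3, 5, 3, 3) and form L = D - A. Diagonalising L (or applying a numerical eigensolver to the 6x6 matrix) gives the spectrum above. The largest eigenvalue, 6, is at most the vertex count 6.

[0, 2.3820, 2.3820, 4.6180, 4.6180, 6]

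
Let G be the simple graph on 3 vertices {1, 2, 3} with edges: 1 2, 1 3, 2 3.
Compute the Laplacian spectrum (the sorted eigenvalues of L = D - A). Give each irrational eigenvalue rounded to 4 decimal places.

[0, 3, 3]

Reading degrees in the order [1, 2, 3] gives [2, 2, 2]; set D = diag(2, 2, 2) and form L = D - A. L is symmetric positive semidefinite, so every eigenvalue is real and nonnegative. The largest eigenvalue, 3, is at most the vertex count 3.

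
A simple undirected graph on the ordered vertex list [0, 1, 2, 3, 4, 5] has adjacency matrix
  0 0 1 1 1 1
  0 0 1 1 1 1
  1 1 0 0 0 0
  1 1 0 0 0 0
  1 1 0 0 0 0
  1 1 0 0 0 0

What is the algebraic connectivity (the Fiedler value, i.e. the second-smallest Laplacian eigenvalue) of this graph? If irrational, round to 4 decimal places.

Each diagonal entry of L is the vertex degree and each off-diagonal entry is -1 where an edge is present, 0 otherwise; in the order [0, 1, 2, 3, 4, 5] the diagonal is [4, 4, 2, 2, 2, 2]. Computing the eigenvalues of L and sorting gives [0, 2, 2, 2, 4, 6]. The Fiedler value lambda_2 = 2 is strictly positive, so the graph is connected. There is one zero in the spectrum, matching the 1 component.

2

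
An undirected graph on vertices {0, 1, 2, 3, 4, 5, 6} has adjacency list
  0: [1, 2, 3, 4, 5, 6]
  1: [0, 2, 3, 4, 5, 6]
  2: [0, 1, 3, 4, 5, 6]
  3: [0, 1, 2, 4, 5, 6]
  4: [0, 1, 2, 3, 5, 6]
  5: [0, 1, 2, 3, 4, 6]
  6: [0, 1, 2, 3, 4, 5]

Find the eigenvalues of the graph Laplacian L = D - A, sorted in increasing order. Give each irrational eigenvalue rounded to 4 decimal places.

[0, 7, 7, 7, 7, 7, 7]

With the vertex order [0, 1, 2, 3, 4, 5, 6], the degrees are [6, 6, 6, 6, 6, 6, 6], giving D = diag(6, 6, 6, 6, 6, 6, 6) and L = D - A. Since every row of L sums to 0, the all-ones vector is in the kernel and 0 is an eigenvalue. The largest eigenvalue, 7, is at most the vertex count 7. By the matrix-tree theorem the graph has (1/7) * product of the nonzero eigenvalues = 16807 spanning trees.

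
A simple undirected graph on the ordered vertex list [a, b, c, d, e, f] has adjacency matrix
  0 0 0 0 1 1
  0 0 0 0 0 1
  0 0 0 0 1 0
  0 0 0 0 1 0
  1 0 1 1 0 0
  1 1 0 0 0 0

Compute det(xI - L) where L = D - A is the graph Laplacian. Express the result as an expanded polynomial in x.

Each diagonal entry of L is the vertex degree and each off-diagonal entry is -1 where an edge is present, 0 otherwise; in the order [a, b, c, d, e, f] the diagonal is [2, 1, 1, 1, 3, 2]. L has integer entries, so p(x) = det(xI - L) has integer coefficients. Expanding the determinant yields x^6 - 10x^5 + 35x^4 - 52x^3 + 32x^2 - 6x. Since p(0) = det(-L) = 0, x divides p(x). The eigenvalues sum to 10, which equals trace(L) = 2|E|. By the matrix-tree theorem the graph has (1/6) * product of the nonzero eigenvalues = 1 spanning tree.

x^6 - 10x^5 + 35x^4 - 52x^3 + 32x^2 - 6x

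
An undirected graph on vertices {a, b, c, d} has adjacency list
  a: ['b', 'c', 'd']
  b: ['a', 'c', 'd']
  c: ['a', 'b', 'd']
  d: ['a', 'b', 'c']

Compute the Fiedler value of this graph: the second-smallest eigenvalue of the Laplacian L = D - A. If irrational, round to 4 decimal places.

Reading degrees in the order [a, b, c, d] gives [3, 3, 3, 3]; set D = diag(3, 3, 3, 3) and form L = D - A. Computing the eigenvalues of L and sorting gives [0, 4, 4, 4]. The Fiedler value lambda_2 = 4 is strictly positive, so the graph is connected. By the matrix-tree theorem the graph has (1/4) * product of the nonzero eigenvalues = 16 spanning trees.

4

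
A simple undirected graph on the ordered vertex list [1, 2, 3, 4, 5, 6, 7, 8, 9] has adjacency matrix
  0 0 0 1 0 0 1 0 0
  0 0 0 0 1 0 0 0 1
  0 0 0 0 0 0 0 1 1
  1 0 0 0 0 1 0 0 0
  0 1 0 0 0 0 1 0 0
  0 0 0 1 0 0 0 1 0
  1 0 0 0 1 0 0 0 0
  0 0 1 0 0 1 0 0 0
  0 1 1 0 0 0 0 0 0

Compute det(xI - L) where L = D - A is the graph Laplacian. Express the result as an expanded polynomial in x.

Each diagonal entry of L is the vertex degree and each off-diagonal entry is -1 where an edge is present, 0 otherwise; in the order [1, 2, 3, 4, 5, 6, 7, 8, 9] the diagonal is [2, 2, 2, 2, 2, 2, 2, 2, 2]. Computing det(xI - L) by cofactor expansion (or equivalently via sum-over-permutations) gives x^9 - 18x^8 + 135x^7 - 546x^6 + 1287x^5 - 1782x^4 + 1386x^3 - 540x^2 + 81x. Since p(0) = det(-L) = 0, x divides p(x).

x^9 - 18x^8 + 135x^7 - 546x^6 + 1287x^5 - 1782x^4 + 1386x^3 - 540x^2 + 81x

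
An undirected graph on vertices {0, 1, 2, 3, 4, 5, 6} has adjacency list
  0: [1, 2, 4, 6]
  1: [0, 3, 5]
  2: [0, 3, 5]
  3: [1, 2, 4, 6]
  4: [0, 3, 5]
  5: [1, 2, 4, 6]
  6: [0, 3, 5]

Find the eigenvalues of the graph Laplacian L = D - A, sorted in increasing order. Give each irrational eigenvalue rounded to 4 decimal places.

Each diagonal entry of L is the vertex degree and each off-diagonal entry is -1 where an edge is present, 0 otherwise; in the order [0, 1, 2, 3, 4, 5, 6] the diagonal is [4, 3, 3, 4, 3, 4, 3]. Since every row of L sums to 0, the all-ones vector is in the kernel and 0 is an eigenvalue. There is one zero in the spectrum, matching the 1 component.

[0, 3, 3, 3, 4, 4, 7]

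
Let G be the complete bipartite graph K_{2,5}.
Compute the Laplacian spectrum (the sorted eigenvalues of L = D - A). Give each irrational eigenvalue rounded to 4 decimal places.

[0, 2, 2, 2, 2, 5, 7]

The graph has 7 vertices and degree multiset [5, 5, 2, 2, 2, 2, 2]; D is the diagonal matrix of degrees and L = D - A. L is symmetric positive semidefinite, so every eigenvalue is real and nonnegative. The single zero eigenvalue shows the graph is connected. The eigenvalues sum to 20, which equals trace(L) = 2|E|. There is one zero in the spectrum, matching the 1 component.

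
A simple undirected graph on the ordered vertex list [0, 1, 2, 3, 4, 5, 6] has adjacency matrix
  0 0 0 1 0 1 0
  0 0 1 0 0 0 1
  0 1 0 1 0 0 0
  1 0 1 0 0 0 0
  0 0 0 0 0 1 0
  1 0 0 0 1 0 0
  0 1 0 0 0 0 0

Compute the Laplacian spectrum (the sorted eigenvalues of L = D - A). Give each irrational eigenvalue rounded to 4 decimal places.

Reading degrees in the order [0, 1, 2, 3, 4, 5, 6] gives [2, 2, 2, 2, 1, 2, 1]; set D = diag(2, 2, 2, 2, 1, 2, 1) and form L = D - A. L is symmetric positive semidefinite, so every eigenvalue is real and nonnegative. The single zero eigenvalue shows the graph is connected. By the matrix-tree theorem the graph has (1/7) * product of the nonzero eigenvalues = 1 spanning tree.

[0, 0.1981, 0.7530, 1.5550, 2.4450, 3.2470, 3.8019]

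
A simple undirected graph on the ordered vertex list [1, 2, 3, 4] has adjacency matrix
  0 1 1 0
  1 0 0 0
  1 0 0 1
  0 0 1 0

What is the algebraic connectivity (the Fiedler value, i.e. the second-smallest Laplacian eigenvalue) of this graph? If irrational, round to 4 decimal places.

Reading degrees in the order [1, 2, 3, 4] gives [2, 1, 2, 1]; set D = diag(2, 1, 2, 1) and form L = D - A. The sorted Laplacian eigenvalues are [0, 0.5858, 2, 3.4142]; the algebraic connectivity is the second entry, 0.5858. There is one zero in the spectrum, matching the 1 component.

0.5858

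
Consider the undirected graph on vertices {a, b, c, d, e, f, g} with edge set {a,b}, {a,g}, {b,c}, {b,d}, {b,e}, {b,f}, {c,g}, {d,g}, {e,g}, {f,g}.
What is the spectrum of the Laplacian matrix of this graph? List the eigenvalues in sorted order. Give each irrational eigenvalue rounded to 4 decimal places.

[0, 2, 2, 2, 2, 5, 7]

Each diagonal entry of L is the vertex degree and each off-diagonal entry is -1 where an edge is present, 0 otherwise; in the order [a, b, c, d, e, f, g] the diagonal is [2, 5, 2, 2, 2, 2, 5]. L is symmetric positive semidefinite, so every eigenvalue is real and nonnegative. The eigenvalues sum to 20, which equals trace(L) = 2|E|.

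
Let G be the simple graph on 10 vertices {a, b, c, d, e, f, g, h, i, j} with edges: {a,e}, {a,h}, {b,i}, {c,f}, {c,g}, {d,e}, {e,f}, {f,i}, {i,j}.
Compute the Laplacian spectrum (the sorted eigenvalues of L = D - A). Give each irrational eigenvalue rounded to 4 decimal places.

[0, 0.2076, 0.3326, 0.6394, 1, 1.7049, 2.2883, 3.0761, 3.8552, 4.8958]

Reading degrees in the order [a, b, c, d, e, f, g, h, i, j] gives [2, 1, 2, 1, 3, 3, 1, 1, 3, 1]; set D = diag(2, 1, 2, 1, 3, 3, 1, 1, 3, 1) and form L = D - A. Diagonalising L (or applying a numerical eigensolver to the 10x10 matrix) gives the spectrum above.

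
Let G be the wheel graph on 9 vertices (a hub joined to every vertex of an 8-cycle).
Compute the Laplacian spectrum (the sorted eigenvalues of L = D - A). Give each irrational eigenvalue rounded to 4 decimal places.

The graph has 9 vertices and degree multiset [8, 3, 3, 3, 3, 3, 3, 3, 3]; D is the diagonal matrix of degrees and L = D - A. Since every row of L sums to 0, the all-ones vector is in the kernel and 0 is an eigenvalue. By the matrix-tree theorem the graph has (1/9) * product of the nonzero eigenvalues = 2205 spanning trees.

[0, 1.5858, 1.5858, 3, 3, 4.4142, 4.4142, 5, 9]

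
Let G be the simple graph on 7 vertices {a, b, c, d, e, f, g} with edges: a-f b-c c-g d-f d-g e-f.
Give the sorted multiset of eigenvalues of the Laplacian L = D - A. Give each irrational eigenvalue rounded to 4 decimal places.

[0, 0.2254, 1, 1, 2.1859, 3.3604, 4.2283]

Reading degrees in the order [a, b, c, d, e, f, g] gives [1, 1, 2, 2, 1, 3, 2]; set D = diag(1, 1, 2, 2, 1, 3, 2) and form L = D - A. The multiplicity of 0 as a Laplacian eigenvalue equals the number of connected components. The single zero eigenvalue shows the graph is connected.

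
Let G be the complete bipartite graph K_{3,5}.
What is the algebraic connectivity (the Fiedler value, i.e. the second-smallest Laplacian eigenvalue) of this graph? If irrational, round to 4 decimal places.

3

The graph has 8 vertices and degree multiset [5, 5, 5, 3, 3, 3, 3, 3]; D is the diagonal matrix of degrees and L = D - A. Computing the eigenvalues of L and sorting gives [0, 3, 3, 3, 3, 5, 5, 8]. The Fiedler value lambda_2 = 3 is strictly positive, so the graph is connected. The largest eigenvalue, 8, is at most the vertex count 8. By the matrix-tree theorem the graph has (1/8) * product of the nonzero eigenvalues = 2025 spanning trees.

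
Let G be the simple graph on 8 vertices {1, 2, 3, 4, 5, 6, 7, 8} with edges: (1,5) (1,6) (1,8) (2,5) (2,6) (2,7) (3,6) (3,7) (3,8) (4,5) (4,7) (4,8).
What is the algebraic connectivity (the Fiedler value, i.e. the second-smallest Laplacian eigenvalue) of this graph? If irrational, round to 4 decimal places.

2

With the vertex order [1, 2, 3, 4, 5, 6, 7, 8], the degrees are [3, 3, 3, 3, 3, 3, 3, 3], giving D = diag(3, 3, 3, 3, 3, 3, 3, 3) and L = D - A. The smallest Laplacian eigenvalue is always 0. The next one, lambda_2 = 2, measures how hard the graph is to disconnect: larger values mean better connectivity. The largest eigenvalue, 6, is at most the vertex count 8. By the matrix-tree theorem the graph has (1/8) * product of the nonzero eigenvalues = 384 spanning trees.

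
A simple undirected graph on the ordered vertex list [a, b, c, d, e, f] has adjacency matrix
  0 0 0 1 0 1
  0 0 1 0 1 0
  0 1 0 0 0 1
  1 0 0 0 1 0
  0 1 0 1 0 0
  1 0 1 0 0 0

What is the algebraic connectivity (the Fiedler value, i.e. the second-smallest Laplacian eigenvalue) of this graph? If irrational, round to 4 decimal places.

Reading degrees in the order [a, b, c, d, e, f] gives [2, 2, 2, 2, 2, 2]; set D = diag(2, 2, 2, 2, 2, 2) and form L = D - A. Computing the eigenvalues of L and sorting gives [0, 1, 1, 3, 3, 4]. The Fiedler value lambda_2 = 1 is strictly positive, so the graph is connected. By the matrix-tree theorem the graph has (1/6) * product of the nonzero eigenvalues = 6 spanning trees. There is one zero in the spectrum, matching the 1 component.

1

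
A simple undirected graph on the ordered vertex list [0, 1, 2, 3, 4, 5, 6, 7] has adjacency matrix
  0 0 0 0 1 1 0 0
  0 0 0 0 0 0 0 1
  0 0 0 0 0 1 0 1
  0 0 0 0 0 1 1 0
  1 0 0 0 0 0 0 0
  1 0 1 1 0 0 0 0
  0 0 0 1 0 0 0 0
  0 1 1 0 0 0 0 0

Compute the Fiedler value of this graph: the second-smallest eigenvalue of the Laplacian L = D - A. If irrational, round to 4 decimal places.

Each diagonal entry of L is the vertex degree and each off-diagonal entry is -1 where an edge is present, 0 otherwise; in the order [0, 1, 2, 3, 4, 5, 6, 7] the diagonal is [2, 1, 2, 2, 1, 3, 1, 2]. Computing the eigenvalues of L and sorting gives [0, 0.2434, 0.3820, 1.1798, 2, 2.6180, 3.1386, 4.4383]. The Fiedler value lambda_2 = 0.2434 is strictly positive, so the graph is connected.

0.2434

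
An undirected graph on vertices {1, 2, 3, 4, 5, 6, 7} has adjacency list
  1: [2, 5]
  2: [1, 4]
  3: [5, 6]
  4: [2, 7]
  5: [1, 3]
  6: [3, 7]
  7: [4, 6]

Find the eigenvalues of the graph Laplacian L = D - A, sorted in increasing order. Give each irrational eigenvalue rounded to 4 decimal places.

[0, 0.7530, 0.7530, 2.4450, 2.4450, 3.8019, 3.8019]

Reading degrees in the order [1, 2, 3, 4, 5, 6, 7] gives [2, 2, 2, 2, 2, 2, 2]; set D = diag(2, 2, 2, 2, 2, 2, 2) and form L = D - A. Since every row of L sums to 0, the all-ones vector is in the kernel and 0 is an eigenvalue. The single zero eigenvalue shows the graph is connected. The eigenvalues sum to 14, which equals trace(L) = 2|E|. There is one zero in the spectrum, matching the 1 component.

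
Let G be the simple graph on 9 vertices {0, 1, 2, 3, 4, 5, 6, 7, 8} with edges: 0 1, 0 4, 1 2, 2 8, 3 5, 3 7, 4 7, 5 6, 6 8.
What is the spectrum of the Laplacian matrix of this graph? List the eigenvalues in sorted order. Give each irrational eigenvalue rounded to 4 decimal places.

Each diagonal entry of L is the vertex degree and each off-diagonal entry is -1 where an edge is present, 0 otherwise; in the order [0, 1, 2, 3, 4, 5, 6, 7, 8] the diagonal is [2, 2, 2, 2, 2, 2, 2, 2, 2]. Since every row of L sums to 0, the all-ones vector is in the kernel and 0 is an eigenvalue. The largest eigenvalue, 3.8794, is at most the vertex count 9.

[0, 0.4679, 0.4679, 1.6527, 1.6527, 3, 3, 3.8794, 3.8794]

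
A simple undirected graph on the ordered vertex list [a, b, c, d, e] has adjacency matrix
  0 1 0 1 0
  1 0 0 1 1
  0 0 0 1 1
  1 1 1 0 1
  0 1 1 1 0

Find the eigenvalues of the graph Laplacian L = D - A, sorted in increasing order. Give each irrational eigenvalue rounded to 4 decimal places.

Reading degrees in the order [a, b, c, d, e] gives [2, 3, 2, 4, 3]; set D = diag(2, 3, 2, 4, 3) and form L = D - A. Diagonalising L (or applying a numerical eigensolver to the 5x5 matrix) gives the spectrum above. There is one zero in the spectrum, matching the 1 component.

[0, 1.5858, 3, 4.4142, 5]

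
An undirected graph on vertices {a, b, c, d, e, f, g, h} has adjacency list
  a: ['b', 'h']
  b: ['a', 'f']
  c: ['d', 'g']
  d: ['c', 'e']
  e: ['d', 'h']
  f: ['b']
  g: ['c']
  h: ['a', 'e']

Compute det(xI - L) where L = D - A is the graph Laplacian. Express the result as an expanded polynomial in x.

x^8 - 14x^7 + 78x^6 - 220x^5 + 330x^4 - 252x^3 + 84x^2 - 8x

Each diagonal entry of L is the vertex degree and each off-diagonal entry is -1 where an edge is present, 0 otherwise; in the order [a, b, c, d, e, f, g, h] the diagonal is [2, 2, 2, 2, 2, 1, 1, 2]. L has integer entries, so p(x) = det(xI - L) has integer coefficients. Expanding the determinant yields x^8 - 14x^7 + 78x^6 - 220x^5 + 330x^4 - 252x^3 + 84x^2 - 8x. Since p(0) = det(-L) = 0, x divides p(x).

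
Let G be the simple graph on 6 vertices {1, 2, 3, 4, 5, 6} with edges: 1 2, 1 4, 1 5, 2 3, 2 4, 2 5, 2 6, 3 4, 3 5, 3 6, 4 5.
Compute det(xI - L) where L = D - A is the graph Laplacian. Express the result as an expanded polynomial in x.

Each diagonal entry of L is the vertex degree and each off-diagonal entry is -1 where an edge is present, 0 otherwise; in the order [1, 2, 3, 4, 5, 6] the diagonal is [3, 5, 4, 4, 4, 2]. L has integer entries, so p(x) = det(xI - L) has integer coefficients. Expanding the determinant yields x^6 - 22x^5 + 188x^4 - 774x^3 + 1517x^2 - 1110x. The constant term is 0 because L is singular (the all-ones vector lies in its kernel). The largest eigenvalue, 6, is at most the vertex count 6.

x^6 - 22x^5 + 188x^4 - 774x^3 + 1517x^2 - 1110x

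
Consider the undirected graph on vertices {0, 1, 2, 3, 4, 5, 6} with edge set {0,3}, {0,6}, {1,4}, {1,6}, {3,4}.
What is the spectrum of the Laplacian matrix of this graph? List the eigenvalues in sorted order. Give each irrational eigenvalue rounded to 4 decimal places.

Each diagonal entry of L is the vertex degree and each off-diagonal entry is -1 where an edge is present, 0 otherwise; in the order [0, 1, 2, 3, 4, 5, 6] the diagonal is [2, 2, 0, 2, 2, 0, 2]. Since every row of L sums to 0, the all-ones vector is in the kernel and 0 is an eigenvalue. The 3 zero eigenvalues correspond to the 3 connected components. The largest eigenvalue, 3.6180, is at most the vertex count 7. The eigenvalues sum to 10, which equals trace(L) = 2|E|.

[0, 0, 0, 1.3820, 1.3820, 3.6180, 3.6180]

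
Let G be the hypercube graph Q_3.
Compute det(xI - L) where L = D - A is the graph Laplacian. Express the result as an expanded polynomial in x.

The graph has 8 vertices and degree multiset [3, 3, 3, 3, 3, 3, 3, 3]; D is the diagonal matrix of degrees and L = D - A. Computing det(xI - L) by cofactor expansion (or equivalently via sum-over-permutations) gives x^8 - 24x^7 + 240x^6 - 1296x^5 + 4080x^4 - 7488x^3 + 7424x^2 - 3072x. Since p(0) = det(-L) = 0, x divides p(x). There is one zero in the spectrum, matching the 1 component.

x^8 - 24x^7 + 240x^6 - 1296x^5 + 4080x^4 - 7488x^3 + 7424x^2 - 3072x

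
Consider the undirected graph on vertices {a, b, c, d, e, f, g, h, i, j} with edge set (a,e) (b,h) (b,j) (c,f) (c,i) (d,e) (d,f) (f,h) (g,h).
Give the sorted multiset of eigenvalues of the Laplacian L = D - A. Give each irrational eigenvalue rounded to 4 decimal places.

Each diagonal entry of L is the vertex degree and each off-diagonal entry is -1 where an edge is present, 0 otherwise; in the order [a, b, c, d, e, f, g, h, i, j] the diagonal is [1, 2, 2, 2, 2, 3, 1, 3, 1, 1]. Diagonalising L (or applying a numerical eigensolver to the 10x10 matrix) gives the spectrum above. The single zero eigenvalue shows the graph is connected. The eigenvalues sum to 18, which equals trace(L) = 2|E|.

[0, 0.1859, 0.2989, 0.6329, 1.1826, 2, 2.3183, 3.0437, 3.5861, 4.7517]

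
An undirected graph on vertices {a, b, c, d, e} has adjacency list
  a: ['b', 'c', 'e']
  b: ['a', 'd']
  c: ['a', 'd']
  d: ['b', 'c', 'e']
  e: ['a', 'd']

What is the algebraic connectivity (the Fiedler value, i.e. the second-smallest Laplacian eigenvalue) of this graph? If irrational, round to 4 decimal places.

With the vertex order [a, b, c, d, e], the degrees are [3, 2, 2, 3, 2], giving D = diag(3, 2, 2, 3, 2) and L = D - A. The smallest Laplacian eigenvalue is always 0. The next one, lambda_2 = 2, measures how hard the graph is to disconnect: larger values mean better connectivity. The largest eigenvalue, 5, is at most the vertex count 5. The eigenvalues sum to 12, which equals trace(L) = 2|E|.

2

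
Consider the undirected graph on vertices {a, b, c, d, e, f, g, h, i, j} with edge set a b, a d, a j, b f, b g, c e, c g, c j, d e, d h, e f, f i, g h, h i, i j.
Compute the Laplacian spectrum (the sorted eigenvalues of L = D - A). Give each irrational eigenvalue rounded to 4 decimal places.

[0, 2, 2, 2, 2, 2, 5, 5, 5, 5]

Reading degrees in the order [a, b, c, d, e, f, g, h, i, j] gives [3, 3, 3, 3, 3, 3, 3, 3, 3, 3]; set D = diag(3, 3, 3, 3, 3, 3, 3, 3, 3, 3) and form L = D - A. L is symmetric positive semidefinite, so every eigenvalue is real and nonnegative. There is one zero in the spectrum, matching the 1 component.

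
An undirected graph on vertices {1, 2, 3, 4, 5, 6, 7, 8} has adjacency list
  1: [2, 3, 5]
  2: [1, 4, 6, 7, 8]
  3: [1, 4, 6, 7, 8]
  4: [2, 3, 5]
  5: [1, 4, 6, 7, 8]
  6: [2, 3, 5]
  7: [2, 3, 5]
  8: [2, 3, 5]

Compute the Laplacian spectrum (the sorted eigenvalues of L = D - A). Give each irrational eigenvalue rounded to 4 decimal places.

Each diagonal entry of L is the vertex degree and each off-diagonal entry is -1 where an edge is present, 0 otherwise; in the order [1, 2, 3, 4, 5, 6, 7, 8] the diagonal is [3, 5, 5, 3, 5, 3, 3, 3]. Diagonalising L (or applying a numerical eigensolver to the 8x8 matrix) gives the spectrum above. By the matrix-tree theorem the graph has (1/8) * product of the nonzero eigenvalues = 2025 spanning trees.

[0, 3, 3, 3, 3, 5, 5, 8]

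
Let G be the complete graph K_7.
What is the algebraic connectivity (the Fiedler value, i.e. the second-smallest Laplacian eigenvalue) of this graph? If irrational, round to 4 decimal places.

The graph has 7 vertices and degree multiset [6, 6, 6, 6, 6, 6, 6]; D is the diagonal matrix of degrees and L = D - A. The smallest Laplacian eigenvalue is always 0. The next one, lambda_2 = 7, measures how hard the graph is to disconnect: larger values mean better connectivity. By the matrix-tree theorem the graph has (1/7) * product of the nonzero eigenvalues = 16807 spanning trees.

7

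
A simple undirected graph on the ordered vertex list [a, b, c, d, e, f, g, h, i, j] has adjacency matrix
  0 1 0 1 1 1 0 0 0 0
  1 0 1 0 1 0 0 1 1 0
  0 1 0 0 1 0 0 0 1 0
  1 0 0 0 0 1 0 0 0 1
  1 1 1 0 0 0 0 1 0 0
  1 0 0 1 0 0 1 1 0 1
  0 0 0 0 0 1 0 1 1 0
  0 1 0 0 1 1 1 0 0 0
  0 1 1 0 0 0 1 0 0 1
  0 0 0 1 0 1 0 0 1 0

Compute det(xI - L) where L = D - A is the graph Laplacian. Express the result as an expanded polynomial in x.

x^10 - 38x^9 + 628x^8 - 5914x^7 + 34906x^6 - 133616x^5 + 330907x^4 - 509944x^3 + 442528x^2 - 164290x

Reading degrees in the order [a, b, c, d, e, f, g, h, i, j] gives [4, 5, 3, 3, 4, 5, 3, 4, 4, 3]; set D = diag(4, 5, 3, 3, 4, 5, 3, 4, 4, 3) and form L = D - A. Computing det(xI - L) by cofactor expansion (or equivalently via sum-over-permutations) gives x^10 - 38x^9 + 628x^8 - 5914x^7 + 34906x^6 - 133616x^5 + 330907x^4 - 509944x^3 + 442528x^2 - 164290x. The coefficient of x^9 equals -trace(L) = -38, matching the sum of degrees. By the matrix-tree theorem the graph has (1/10) * product of the nonzero eigenvalues = 16429 spanning trees.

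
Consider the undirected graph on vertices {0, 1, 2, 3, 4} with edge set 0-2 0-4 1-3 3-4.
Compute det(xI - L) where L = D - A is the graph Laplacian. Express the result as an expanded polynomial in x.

x^5 - 8x^4 + 21x^3 - 20x^2 + 5x

Each diagonal entry of L is the vertex degree and each off-diagonal entry is -1 where an edge is present, 0 otherwise; in the order [0, 1, 2, 3, 4] the diagonal is [2, 1, 1, 2, 2]. L has integer entries, so p(x) = det(xI - L) has integer coefficients. Expanding the determinant yields x^5 - 8x^4 + 21x^3 - 20x^2 + 5x. The coefficient of x^4 equals -trace(L) = -8, matching the sum of degrees. By the matrix-tree theorem the graph has (1/5) * product of the nonzero eigenvalues = 1 spanning tree.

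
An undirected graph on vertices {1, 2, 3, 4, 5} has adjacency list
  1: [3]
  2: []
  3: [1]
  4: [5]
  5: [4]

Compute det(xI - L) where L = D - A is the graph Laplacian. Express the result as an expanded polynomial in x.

With the vertex order [1, 2, 3, 4, 5], the degrees are [1, 0, 1, 1, 1], giving D = diag(1, 0, 1, 1, 1) and L = D - A. The eigenvalues of L are [0, 0, 0, 2, 2]; the characteristic polynomial is the product of (x - lambda_i), which multiplies out to x^5 - 4x^4 + 4x^3. The coefficient of x^4 equals -trace(L) = -4, matching the sum of degrees. The eigenvalues sum to 4, which equals trace(L) = 2|E|.

x^5 - 4x^4 + 4x^3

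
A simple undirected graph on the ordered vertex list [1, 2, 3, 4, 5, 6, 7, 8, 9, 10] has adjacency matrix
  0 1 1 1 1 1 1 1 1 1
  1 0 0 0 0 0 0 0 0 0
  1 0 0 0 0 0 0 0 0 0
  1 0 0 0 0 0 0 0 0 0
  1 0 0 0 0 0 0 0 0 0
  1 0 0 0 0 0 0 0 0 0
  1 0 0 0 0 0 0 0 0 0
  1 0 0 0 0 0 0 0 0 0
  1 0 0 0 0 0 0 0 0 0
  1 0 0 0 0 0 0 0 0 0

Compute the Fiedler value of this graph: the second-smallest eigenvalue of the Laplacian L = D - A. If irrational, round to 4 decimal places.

Each diagonal entry of L is the vertex degree and each off-diagonal entry is -1 where an edge is present, 0 otherwise; in the order [1, 2, 3, 4, 5, 6, 7, 8, 9, 10] the diagonal is [9, 1, 1, 1, 1, 1, 1, 1, 1, 1]. The smallest Laplacian eigenvalue is always 0. The next one, lambda_2 = 1, measures how hard the graph is to disconnect: larger values mean better connectivity. By the matrix-tree theorem the graph has (1/10) * product of the nonzero eigenvalues = 1 spanning tree.

1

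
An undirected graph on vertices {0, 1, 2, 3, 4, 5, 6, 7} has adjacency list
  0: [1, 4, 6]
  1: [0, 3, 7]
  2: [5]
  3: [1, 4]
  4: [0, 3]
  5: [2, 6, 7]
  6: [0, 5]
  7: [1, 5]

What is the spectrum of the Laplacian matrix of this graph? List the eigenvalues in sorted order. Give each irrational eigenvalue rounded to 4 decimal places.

Reading degrees in the order [0, 1, 2, 3, 4, 5, 6, 7] gives [3, 3, 1, 2, 2, 3, 2, 2]; set D = diag(3, 3, 1, 2, 2, 3, 2, 2) and form L = D - A. Since every row of L sums to 0, the all-ones vector is in the kernel and 0 is an eigenvalue. The largest eigenvalue, 4.8794, is at most the vertex count 8.

[0, 0.4915, 1.3204, 1.4679, 2.6527, 2.8258, 4.3623, 4.8794]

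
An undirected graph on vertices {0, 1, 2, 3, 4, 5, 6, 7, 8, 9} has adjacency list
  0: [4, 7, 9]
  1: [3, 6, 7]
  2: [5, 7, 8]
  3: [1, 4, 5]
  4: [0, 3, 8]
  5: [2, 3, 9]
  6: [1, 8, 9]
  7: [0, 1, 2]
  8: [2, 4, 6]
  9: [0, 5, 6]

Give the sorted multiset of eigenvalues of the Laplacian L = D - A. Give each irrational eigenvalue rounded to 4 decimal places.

Reading degrees in the order [0, 1, 2, 3, 4, 5, 6, 7, 8, 9] gives [3, 3, 3, 3, 3, 3, 3, 3, 3, 3]; set D = diag(3, 3, 3, 3, 3, 3, 3, 3, 3, 3) and form L = D - A. Diagonalising L (or applying a numerical eigensolver to the 10x10 matrix) gives the spectrum above. The eigenvalues sum to 30, which equals trace(L) = 2|E|. There is one zero in the spectrum, matching the 1 component.

[0, 2, 2, 2, 2, 2, 5, 5, 5, 5]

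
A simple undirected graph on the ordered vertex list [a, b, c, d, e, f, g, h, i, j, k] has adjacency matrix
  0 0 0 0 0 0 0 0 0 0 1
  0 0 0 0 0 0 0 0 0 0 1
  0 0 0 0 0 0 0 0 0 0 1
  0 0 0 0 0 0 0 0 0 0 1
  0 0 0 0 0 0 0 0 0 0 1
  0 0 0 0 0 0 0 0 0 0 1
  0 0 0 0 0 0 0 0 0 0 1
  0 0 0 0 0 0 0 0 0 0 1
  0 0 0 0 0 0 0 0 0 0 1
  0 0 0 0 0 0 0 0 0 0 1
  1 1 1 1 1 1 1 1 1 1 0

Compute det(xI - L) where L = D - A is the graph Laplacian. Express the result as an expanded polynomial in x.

x^11 - 20x^10 + 135x^9 - 480x^8 + 1050x^7 - 1512x^6 + 1470x^5 - 960x^4 + 405x^3 - 100x^2 + 11x

Reading degrees in the order [a, b, c, d, e, f, g, h, i, j, k] gives [1, 1, 1, 1, 1, 1, 1, 1, 1, 1, 10]; set D = diag(1, 1, 1, 1, 1, 1, 1, 1, 1, 1, 10) and form L = D - A. L has integer entries, so p(x) = det(xI - L) has integer coefficients. Expanding the determinant yields x^11 - 20x^10 + 135x^9 - 480x^8 + 1050x^7 - 1512x^6 + 1470x^5 - 960x^4 + 405x^3 - 100x^2 + 11x. Since p(0) = det(-L) = 0, x divides p(x).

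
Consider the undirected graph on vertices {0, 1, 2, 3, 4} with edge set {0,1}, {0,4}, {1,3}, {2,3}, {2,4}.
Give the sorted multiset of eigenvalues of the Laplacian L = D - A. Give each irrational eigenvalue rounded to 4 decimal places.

Each diagonal entry of L is the vertex degree and each off-diagonal entry is -1 where an edge is present, 0 otherwise; in the order [0, 1, 2, 3, 4] the diagonal is [2, 2, 2, 2, 2]. Diagonalising L (or applying a numerical eigensolver to the 5x5 matrix) gives the spectrum above. The largest eigenvalue, 3.6180, is at most the vertex count 5. There is one zero in the spectrum, matching the 1 component.

[0, 1.3820, 1.3820, 3.6180, 3.6180]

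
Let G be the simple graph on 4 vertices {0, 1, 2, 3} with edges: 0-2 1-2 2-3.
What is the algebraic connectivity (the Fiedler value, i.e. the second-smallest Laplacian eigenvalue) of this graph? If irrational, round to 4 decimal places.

1

With the vertex order [0, 1, 2, 3], the degrees are [1, 1, 3, 1], giving D = diag(1, 1, 3, 1) and L = D - A. Computing the eigenvalues of L and sorting gives [0, 1, 1, 4]. The Fiedler value lambda_2 = 1 is strictly positive, so the graph is connected. The largest eigenvalue, 4, is at most the vertex count 4. There is one zero in the spectrum, matching the 1 component.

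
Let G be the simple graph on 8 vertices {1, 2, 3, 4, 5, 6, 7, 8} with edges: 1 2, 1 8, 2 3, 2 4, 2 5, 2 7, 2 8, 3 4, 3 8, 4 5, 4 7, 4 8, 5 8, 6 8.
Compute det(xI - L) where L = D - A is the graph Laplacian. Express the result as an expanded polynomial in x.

x^8 - 28x^7 + 316x^6 - 1846x^5 + 5980x^4 - 10692x^3 + 9721x^2 - 3432x

Reading degrees in the order [1, 2, 3, 4, 5, 6, 7, 8] gives [2, 6, 3, 5, 3, 1, 2, 6]; set D = diag(2, 6, 3, 5, 3, 1, 2, 6) and form L = D - A. L has integer entries, so p(x) = det(xI - L) has integer coefficients. Expanding the determinant yields x^8 - 28x^7 + 316x^6 - 1846x^5 + 5980x^4 - 10692x^3 + 9721x^2 - 3432x. The coefficient of x^7 equals -trace(L) = -28, matching the sum of degrees. The eigenvalues sum to 28, which equals trace(L) = 2|E|.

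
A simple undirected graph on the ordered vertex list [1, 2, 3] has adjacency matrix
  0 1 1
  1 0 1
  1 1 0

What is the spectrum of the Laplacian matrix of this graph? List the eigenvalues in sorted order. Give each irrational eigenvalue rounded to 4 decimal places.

Each diagonal entry of L is the vertex degree and each off-diagonal entry is -1 where an edge is present, 0 otherwise; in the order [1, 2, 3] the diagonal is [2, 2, 2]. Since every row of L sums to 0, the all-ones vector is in the kernel and 0 is an eigenvalue. The single zero eigenvalue shows the graph is connected.

[0, 3, 3]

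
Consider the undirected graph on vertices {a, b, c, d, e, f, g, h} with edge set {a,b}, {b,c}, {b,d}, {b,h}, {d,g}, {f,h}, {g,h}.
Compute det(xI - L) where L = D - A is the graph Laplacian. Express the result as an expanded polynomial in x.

x^8 - 14x^7 + 73x^6 - 180x^5 + 220x^4 - 128x^3 + 28x^2

Each diagonal entry of L is the vertex degree and each off-diagonal entry is -1 where an edge is present, 0 otherwise; in the order [a, b, c, d, e, f, g, h] the diagonal is [1, 4, 1, 2, 0, 1, 2, 3]. Computing det(xI - L) by cofactor expansion (or equivalently via sum-over-permutations) gives x^8 - 14x^7 + 73x^6 - 180x^5 + 220x^4 - 128x^3 + 28x^2. The coefficient of x^7 equals -trace(L) = -14, matching the sum of degrees. The eigenvalues sum to 14, which equals trace(L) = 2|E|. There are 2 zeros in the spectrum, matching the 2 components.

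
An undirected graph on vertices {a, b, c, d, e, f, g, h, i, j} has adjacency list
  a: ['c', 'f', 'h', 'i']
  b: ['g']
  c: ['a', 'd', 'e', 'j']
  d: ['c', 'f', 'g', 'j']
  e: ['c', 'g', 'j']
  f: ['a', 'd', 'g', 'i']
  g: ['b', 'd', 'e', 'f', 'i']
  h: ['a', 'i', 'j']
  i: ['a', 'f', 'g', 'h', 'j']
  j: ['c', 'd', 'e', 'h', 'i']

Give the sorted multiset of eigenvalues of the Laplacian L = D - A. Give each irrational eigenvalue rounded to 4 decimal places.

Reading degrees in the order [a, b, c, d, e, f, g, h, i, j] gives [4, 1, 4, 4, 3, 4, 5, 3, 5, 5]; set D = diag(4, 1, 4, 4, 3, 4, 5, 3, 5, 5) and form L = D - A. Since every row of L sums to 0, the all-ones vector is in the kernel and 0 is an eigenvalue. The single zero eigenvalue shows the graph is connected. By the matrix-tree theorem the graph has (1/10) * product of the nonzero eigenvalues = 10066 spanning trees. The largest eigenvalue, 7.2413, is at most the vertex count 10.

[0, 0.8520, 2.1005, 2.7437, 3.6950, 3.9057, 5.3868, 5.8512, 6.2239, 7.2413]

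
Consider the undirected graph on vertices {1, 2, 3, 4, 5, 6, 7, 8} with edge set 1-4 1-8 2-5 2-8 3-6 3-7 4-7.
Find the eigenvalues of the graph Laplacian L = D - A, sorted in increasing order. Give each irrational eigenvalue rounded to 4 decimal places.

[0, 0.1522, 0.5858, 1.2346, 2, 2.7654, 3.4142, 3.8478]

With the vertex order [1, 2, 3, 4, 5, 6, 7, 8], the degrees are [2, 2, 2, 2, 1, 1, 2, 2], giving D = diag(2, 2, 2, 2, 1, 1, 2, 2) and L = D - A. Since every row of L sums to 0, the all-ones vector is in the kernel and 0 is an eigenvalue. By the matrix-tree theorem the graph has (1/8) * product of the nonzero eigenvalues = 1 spanning tree.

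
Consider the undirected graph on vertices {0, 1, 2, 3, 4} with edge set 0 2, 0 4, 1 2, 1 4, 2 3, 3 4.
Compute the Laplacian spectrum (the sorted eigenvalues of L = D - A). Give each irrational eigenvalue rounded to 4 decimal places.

Reading degrees in the order [0, 1, 2, 3, 4] gives [2, 2, 3, 2, 3]; set D = diag(2, 2, 3, 2, 3) and form L = D - A. L is symmetric positive semidefinite, so every eigenvalue is real and nonnegative. The single zero eigenvalue shows the graph is connected. By the matrix-tree theorem the graph has (1/5) * product of the nonzero eigenvalues = 12 spanning trees.

[0, 2, 2, 3, 5]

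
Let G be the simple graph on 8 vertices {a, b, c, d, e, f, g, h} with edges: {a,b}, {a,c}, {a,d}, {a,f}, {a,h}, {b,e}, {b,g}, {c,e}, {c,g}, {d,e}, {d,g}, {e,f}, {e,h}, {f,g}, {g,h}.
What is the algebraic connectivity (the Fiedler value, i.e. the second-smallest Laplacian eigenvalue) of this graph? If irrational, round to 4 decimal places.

Reading degrees in the order [a, b, c, d, e, f, g, h] gives [5, 3, 3, 3, 5, 3, 5, 3]; set D = diag(5, 3, 3, 3, 5, 3, 5, 3) and form L = D - A. The smallest Laplacian eigenvalue is always 0. The next one, lambda_2 = 3, measures how hard the graph is to disconnect: larger values mean better connectivity. By the matrix-tree theorem the graph has (1/8) * product of the nonzero eigenvalues = 2025 spanning trees. The eigenvalues sum to 30, which equals trace(L) = 2|E|.

3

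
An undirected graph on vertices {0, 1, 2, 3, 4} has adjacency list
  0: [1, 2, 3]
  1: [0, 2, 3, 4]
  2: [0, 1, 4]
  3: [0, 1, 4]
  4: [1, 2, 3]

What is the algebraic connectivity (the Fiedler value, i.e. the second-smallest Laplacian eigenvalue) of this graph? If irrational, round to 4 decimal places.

3

Reading degrees in the order [0, 1, 2, 3, 4] gives [3, 4, 3, 3, 3]; set D = diag(3, 4, 3, 3, 3) and form L = D - A. The smallest Laplacian eigenvalue is always 0. The next one, lambda_2 = 3, measures how hard the graph is to disconnect: larger values mean better connectivity. The largest eigenvalue, 5, is at most the vertex count 5. By the matrix-tree theorem the graph has (1/5) * product of the nonzero eigenvalues = 45 spanning trees.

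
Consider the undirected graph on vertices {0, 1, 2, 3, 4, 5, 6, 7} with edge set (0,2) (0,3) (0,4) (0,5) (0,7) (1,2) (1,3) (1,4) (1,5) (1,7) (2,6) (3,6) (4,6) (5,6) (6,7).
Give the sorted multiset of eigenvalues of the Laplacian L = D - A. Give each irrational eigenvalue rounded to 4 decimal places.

Each diagonal entry of L is the vertex degree and each off-diagonal entry is -1 where an edge is present, 0 otherwise; in the order [0, 1, 2, 3, 4, 5, 6, 7] the diagonal is [5, 5, 3, 3, 3, 3, 5, 3]. Diagonalising L (or applying a numerical eigensolver to the 8x8 matrix) gives the spectrum above. The largest eigenvalue, 8, is at most the vertex count 8.

[0, 3, 3, 3, 3, 5, 5, 8]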